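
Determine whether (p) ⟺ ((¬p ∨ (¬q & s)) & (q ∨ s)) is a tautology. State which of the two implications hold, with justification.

Neither direction holds.

(⟹) This fails. Under s = F, p = T, q = F, the left side is true but the right side is false.

(⟸) This fails. Under s = T, p = F, q = F, the left side is false but the right side is true.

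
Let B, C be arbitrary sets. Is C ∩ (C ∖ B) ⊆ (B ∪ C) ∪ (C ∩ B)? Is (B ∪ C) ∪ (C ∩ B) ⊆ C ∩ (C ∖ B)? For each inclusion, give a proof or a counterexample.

(⊆) Let x ∈ C ∩ (C ∖ B). Then x ∈ C and x ∉ B, from which x ∈ (B ∪ C) ∪ (C ∩ B).

(⊇) This inclusion fails. Take B = {1}, C = ∅; then 1 ∈ (B ∪ C) ∪ (C ∩ B) but 1 ∉ C ∩ (C ∖ B).

(⊆) holds; (⊇) fails.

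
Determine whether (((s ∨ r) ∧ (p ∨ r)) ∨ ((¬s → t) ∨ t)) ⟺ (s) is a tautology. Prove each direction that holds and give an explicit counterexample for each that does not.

(→) This fails. Under p = F, s = F, t = T, r = F, the left side is true but the right side is false.

(←) Assume the antecedent. If s is true, the consequent reduces to true regardless of the other variables. If s is false, the antecedent cannot hold. Either way the consequent holds.

Not equivalent: only (⇐) holds.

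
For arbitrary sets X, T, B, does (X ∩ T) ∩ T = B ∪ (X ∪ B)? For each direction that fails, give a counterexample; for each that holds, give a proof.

(⊇) This inclusion fails. Take X = {1}, T = ∅, B = ∅; then 1 ∈ B ∪ (X ∪ B) but 1 ∉ (X ∩ T) ∩ T.

(⊆) Let x ∈ (X ∩ T) ∩ T. Then either x ∈ X ∩ T and x ∉ B; or x ∈ X ∩ T ∩ B. In each case x ∈ B ∪ (X ∪ B), so (X ∩ T) ∩ T ⊆ B ∪ (X ∪ B).

Only the forward inclusion holds.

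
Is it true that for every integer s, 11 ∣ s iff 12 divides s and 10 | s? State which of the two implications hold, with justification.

Neither implication holds.

Forward direction. This fails: take s = 11. Certainly 11 ∣ 11, but 12 ∤ 11.

Converse. This fails: take s = 60. Both 12 ∣ 60 and 10 ∣ 60, yet 60 is not a multiple of 11 (since 60 = 5·11 + 5), so 11 ∤ 60.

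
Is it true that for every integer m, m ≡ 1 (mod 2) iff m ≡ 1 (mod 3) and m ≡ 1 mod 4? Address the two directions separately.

(⇒) This fails: m = 3 gives 3 ≡ 1 (mod 2) but 3 ≡ 0 (mod 3), so the conjunction on the right does not hold.

(⇐) Conversely, if m ≡ 1 (mod 3) and m ≡ 1 (mod 4), then by the Chinese remainder theorem m ≡ 1 (mod 12). Since 1 ≡ 1 (mod 2) and 2 ∣ 12, we get m ≡ 1 (mod 2).

Not equivalent: only (⇐) holds.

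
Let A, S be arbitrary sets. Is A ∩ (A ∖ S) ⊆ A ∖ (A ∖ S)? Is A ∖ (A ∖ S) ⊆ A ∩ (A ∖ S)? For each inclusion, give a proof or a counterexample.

(⟹) This inclusion fails. Take A = {1}, S = ∅; then 1 ∈ A ∩ (A ∖ S) but 1 ∉ A ∖ (A ∖ S).

(⟸) This inclusion fails. Take A = {1}, S = {1}; then 1 ∈ A ∖ (A ∖ S) but 1 ∉ A ∩ (A ∖ S).

Both inclusions fail.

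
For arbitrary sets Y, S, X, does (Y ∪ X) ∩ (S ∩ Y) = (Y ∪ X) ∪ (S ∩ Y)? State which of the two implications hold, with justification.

Only the forward inclusion holds.

(⊆) Let x ∈ (Y ∪ X) ∩ (S ∩ Y). Then either x ∈ Y ∩ S and x ∉ X; or x ∈ Y ∩ S ∩ X. In each case x ∈ (Y ∪ X) ∪ (S ∩ Y), so (Y ∪ X) ∩ (S ∩ Y) ⊆ (Y ∪ X) ∪ (S ∩ Y).

(⊇) This inclusion fails. Take Y = {1}, S = ∅, X = ∅; then 1 ∈ (Y ∪ X) ∪ (S ∩ Y) but 1 ∉ (Y ∪ X) ∩ (S ∩ Y).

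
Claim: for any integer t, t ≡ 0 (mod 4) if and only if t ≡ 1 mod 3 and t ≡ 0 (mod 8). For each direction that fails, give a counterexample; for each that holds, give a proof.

Only the reverse direction holds.

(⟹) This fails: t = 0 gives 0 ≡ 0 (mod 4) but 0 ≡ 0 (mod 3), so the conjunction on the right does not hold.

(⟸) Conversely, if t ≡ 1 (mod 3) and t ≡ 0 (mod 8), then by the Chinese remainder theorem t ≡ 16 (mod 24). Since 16 ≡ 0 (mod 4) and 4 ∣ 24, we get t ≡ 0 (mod 4).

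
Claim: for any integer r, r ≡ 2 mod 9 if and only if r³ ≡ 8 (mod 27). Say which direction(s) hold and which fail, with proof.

Both implications hold.

Forward direction. Suppose r ≡ 2 (mod 9). Working modulo 27, r ∈ {2, 11, 20}; for each such r, r³ ≡ 8 (mod 27).

Converse. The residues r modulo 27 with r³ ≡ 8 (mod 27) are exactly {2, 11, 20}, and each is ≡ 2 (mod 9).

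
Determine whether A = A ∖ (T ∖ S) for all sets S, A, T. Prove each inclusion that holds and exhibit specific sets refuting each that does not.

(⊆) fails; (⊇) holds.

Forward inclusion. This inclusion fails. Take S = ∅, A = {1}, T = {1}; then 1 ∈ A but 1 ∉ A ∖ (T ∖ S).

Reverse inclusion. Let x ∈ A ∖ (T ∖ S). Then either x ∈ A and x ∉ S, T; or x ∈ S ∩ A and x ∉ T; or x ∈ S ∩ A ∩ T. In each case x ∈ A, so A ∖ (T ∖ S) ⊆ A.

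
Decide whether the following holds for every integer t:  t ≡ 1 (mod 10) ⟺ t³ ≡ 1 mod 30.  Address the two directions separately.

(⟹) This fails: take t = 11. Then 11 ≡ 1 (mod 10), but 11³ = 1331 ≡ 11 (mod 30), not 1.

(⟸) Conversely, the residues r modulo 30 with r³ ≡ 1 (mod 30) are exactly {1}, and each is ≡ 1 (mod 10).

The forward direction fails; the converse holds.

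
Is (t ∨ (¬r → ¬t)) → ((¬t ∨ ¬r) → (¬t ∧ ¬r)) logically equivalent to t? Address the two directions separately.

(⇒) This fails. Under r = F, t = F, the left side is true but the right side is false.

(⇐) This fails. Under r = F, t = T, the left side is false but the right side is true.

Both directions fail.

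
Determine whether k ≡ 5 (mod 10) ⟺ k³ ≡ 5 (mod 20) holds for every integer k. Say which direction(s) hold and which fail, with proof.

(⇐) The residues r modulo 20 with r³ ≡ 5 (mod 20) are exactly {5}, and each is ≡ 5 (mod 10).

(⇒) This fails: take k = 15. Then 15 ≡ 5 (mod 10), but 15³ = 3375 ≡ 15 (mod 20), not 5.

(⇒) fails; (⇐) holds.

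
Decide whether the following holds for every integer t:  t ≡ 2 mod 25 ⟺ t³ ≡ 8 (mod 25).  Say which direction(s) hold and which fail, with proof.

Both directions hold.

[⇒] Suppose t ≡ 2 mod 25. Write t = 25j + 2. Then (25j + 2)³ = 15625j³ + 3750j² + 300j + 8 = 25(625j³ + 150j² + 12j) + 8, so t³ ≡ 8 (mod 25).

[⇐] Conversely, suppose t³ ≡ 8 (mod 25). The only residue r in {0, …, 24} with r³ ≡ 8 (mod 25) is r = 2, so t ≡ 2 (mod 25).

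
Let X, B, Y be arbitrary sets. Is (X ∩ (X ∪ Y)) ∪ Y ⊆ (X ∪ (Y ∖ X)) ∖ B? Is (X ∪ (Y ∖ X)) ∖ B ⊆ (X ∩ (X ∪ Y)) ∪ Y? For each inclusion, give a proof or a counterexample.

(⊆) This inclusion fails. Take X = {1}, B = {1}, Y = ∅; then 1 ∈ (X ∩ (X ∪ Y)) ∪ Y but 1 ∉ (X ∪ (Y ∖ X)) ∖ B.

(⊇) Let x ∈ (X ∪ (Y ∖ X)) ∖ B. Then either x ∈ X and x ∉ B, Y; or x ∈ Y and x ∉ X, B; or x ∈ X ∩ Y and x ∉ B. In each case x ∈ (X ∩ (X ∪ Y)) ∪ Y, so (X ∪ (Y ∖ X)) ∖ B ⊆ (X ∩ (X ∪ Y)) ∪ Y.

The sets are not equal: only the reverse inclusion holds.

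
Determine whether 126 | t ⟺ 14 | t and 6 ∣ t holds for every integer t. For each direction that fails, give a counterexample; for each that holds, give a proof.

(⇒) holds; (⇐) fails.

(⟹) If 126 ∣ t, write t = 126q. Since 126 = 9·14, t = 14·(9q), so 14 ∣ t; and since 126 = 21·6, t = 6·(21q), so 6 ∣ t.

(⟸) This fails: take t = 42. Both 14 ∣ 42 and 6 ∣ 42, yet 42 is not a multiple of 126 (since 42 = 0·126 + 42), so 126 ∤ 42.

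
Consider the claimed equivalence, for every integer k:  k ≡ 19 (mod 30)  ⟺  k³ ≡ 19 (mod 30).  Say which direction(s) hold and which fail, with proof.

Equivalent; both directions hold.

(⇒) Suppose k ≡ 19 (mod 30). Write k = 30j + 19. Then (30j + 19)³ = 27000j³ + 51300j² + 32490j + 6859 = 30(900j³ + 1710j² + 1083j + 228) + 19, so k³ ≡ 19 (mod 30).

(⇐) Conversely, suppose k³ ≡ 19 (mod 30). The only residue r in {0, …, 29} with r³ ≡ 19 (mod 30) is r = 19, so k ≡ 19 (mod 30).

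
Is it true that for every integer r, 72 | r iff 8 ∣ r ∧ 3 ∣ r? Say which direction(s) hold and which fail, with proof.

Forward direction. If 72 ∣ r, write r = 72q. Since 72 = 9·8, r = 8·(9q), so 8 ∣ r; and since 72 = 24·3, r = 3·(24q), so 3 ∣ r.

Converse. This fails: take r = 24. Both 8 ∣ 24 and 3 ∣ 24, yet 24 is not a multiple of 72 (since 24 = 0·72 + 24), so 72 ∤ 24.

(⇒) holds; (⇐) fails.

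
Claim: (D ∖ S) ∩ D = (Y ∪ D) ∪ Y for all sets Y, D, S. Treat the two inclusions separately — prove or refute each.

(⟸) This inclusion fails. Take Y = {1}, D = ∅, S = ∅; then 1 ∈ (Y ∪ D) ∪ Y but 1 ∉ (D ∖ S) ∩ D.

(⟹) Let x ∈ (D ∖ S) ∩ D. Then either x ∈ D and x ∉ Y, S; or x ∈ Y ∩ D and x ∉ S. In each case x ∈ (Y ∪ D) ∪ Y, so (D ∖ S) ∩ D ⊆ (Y ∪ D) ∪ Y.

(⊆) holds; (⊇) fails.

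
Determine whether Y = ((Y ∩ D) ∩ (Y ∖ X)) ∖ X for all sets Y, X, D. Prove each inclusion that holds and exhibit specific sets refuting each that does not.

The sets are not equal: only the reverse inclusion holds.

(⟹) This inclusion fails. Take Y = {1}, X = ∅, D = ∅; then 1 ∈ Y but 1 ∉ ((Y ∩ D) ∩ (Y ∖ X)) ∖ X.

(⟸) Let x ∈ ((Y ∩ D) ∩ (Y ∖ X)) ∖ X. Then x ∈ Y ∩ D and x ∉ X, from which x ∈ Y.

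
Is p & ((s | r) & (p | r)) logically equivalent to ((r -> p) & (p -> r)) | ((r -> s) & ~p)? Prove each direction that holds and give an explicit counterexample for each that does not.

(⇒) fails and (⇐) fails.

(⟹) This fails. Under r = F, s = T, p = T, the left side is true but the right side is false.

(⟸) This fails. Under r = F, s = F, p = F, the left side is false but the right side is true.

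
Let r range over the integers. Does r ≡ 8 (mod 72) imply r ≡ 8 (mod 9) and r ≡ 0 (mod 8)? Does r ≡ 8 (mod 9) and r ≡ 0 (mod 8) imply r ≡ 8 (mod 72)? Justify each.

Equivalent; both directions hold.

(⟹) Suppose r ≡ 8 (mod 72); write r = 72j + 8. Since 9 ∣ 72, reducing mod 9 gives r ≡ 8 (mod 9); since 8 ∣ 72, reducing mod 8 gives r ≡ 8 ≡ 0 (mod 8).

(⟸) Conversely, if r ≡ 8 (mod 9) and r ≡ 0 (mod 8), then by the Chinese remainder theorem r ≡ 8 (mod 72). This is exactly r ≡ 8 (mod 72).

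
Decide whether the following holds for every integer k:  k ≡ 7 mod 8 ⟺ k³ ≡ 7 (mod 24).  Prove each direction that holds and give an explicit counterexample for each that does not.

Forward direction. This fails: take k = 15. Then 15 ≡ 7 (mod 8), but 15³ = 3375 ≡ 15 (mod 24), not 7.

Converse. The residues r modulo 24 with r³ ≡ 7 (mod 24) are exactly {7}, and each is ≡ 7 (mod 8).

Only the reverse direction holds.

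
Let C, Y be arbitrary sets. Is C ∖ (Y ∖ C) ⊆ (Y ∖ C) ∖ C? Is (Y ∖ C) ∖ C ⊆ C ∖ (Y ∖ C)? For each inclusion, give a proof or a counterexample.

(⊆) This inclusion fails. Take C = {1}, Y = ∅; then 1 ∈ C ∖ (Y ∖ C) but 1 ∉ (Y ∖ C) ∖ C.

(⊇) This inclusion fails. Take C = ∅, Y = {1}; then 1 ∈ (Y ∖ C) ∖ C but 1 ∉ C ∖ (Y ∖ C).

Both inclusions fail.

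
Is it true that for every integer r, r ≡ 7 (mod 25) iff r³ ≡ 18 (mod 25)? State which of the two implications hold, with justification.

(⟹) Suppose r ≡ 7 (mod 25). Write r = 25j + 7. Then (25j + 7)³ = 15625j³ + 13125j² + 3675j + 343 = 25(625j³ + 525j² + 147j + 13) + 18, so r³ ≡ 18 (mod 25).

(⟸) Conversely, suppose r³ ≡ 18 (mod 25). The only residue r in {0, …, 24} with r³ ≡ 18 (mod 25) is r = 7, so r ≡ 7 (mod 25).

Both directions hold.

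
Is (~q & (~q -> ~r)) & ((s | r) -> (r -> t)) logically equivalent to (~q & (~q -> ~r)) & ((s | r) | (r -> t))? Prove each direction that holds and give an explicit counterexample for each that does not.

(→) Assume the antecedent. If t is true, the antecedent forces (r = F, q = F, t = T, s = F) or (r = F, q = F, t = T, s = T), and the consequent holds there. If t is false, the antecedent forces (r = F, q = F, t = F, s = F) or (r = F, q = F, t = F, s = T), and the consequent holds there. Either way the consequent holds.

(←) Assume the antecedent. If t is true, the antecedent forces (r = F, q = F, t = T, s = F) or (r = F, q = F, t = T, s = T), and the consequent holds there. If t is false, the antecedent forces (r = F, q = F, t = F, s = F) or (r = F, q = F, t = F, s = T), and the consequent holds there. Either way the consequent holds.

Both directions hold; the statement is true.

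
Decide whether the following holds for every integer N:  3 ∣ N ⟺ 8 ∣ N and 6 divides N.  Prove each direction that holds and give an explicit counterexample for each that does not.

Only the reverse direction holds.

Forward direction. This fails: take N = 3. Certainly 3 ∣ 3, but 8 ∤ 3.

Converse. Suppose 8 ∣ N and 6 ∣ N. Any common multiple of 8 and 6 is a multiple of their lcm; here lcm(8, 6) = 8·6/gcd(8, 6) = 48/2 = 24, so 24 ∣ N. Since 3 ∣ 24, it follows that 3 ∣ N.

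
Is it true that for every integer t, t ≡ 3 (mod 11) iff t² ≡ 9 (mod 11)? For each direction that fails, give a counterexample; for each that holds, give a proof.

The forward direction holds; the converse fails.

(⇒) Suppose t ≡ 3 (mod 11). Write t = 11j + 3. Then (11j + 3)² = 121j² + 66j + 9 = 11(11j² + 6j) + 9, so t² ≡ 9 (mod 11).

(⇐) This fails: take t = 8. Then 8² = 64 ≡ 9 (mod 11), yet 8 ≡ 8 (mod 11), not 3.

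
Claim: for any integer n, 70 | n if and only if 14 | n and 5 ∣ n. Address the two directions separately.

Equivalent; both directions hold.

(→) If 70 ∣ n, write n = 70q. Since 70 = 5·14, n = 14·(5q), so 14 ∣ n; and since 70 = 14·5, n = 5·(14q), so 5 ∣ n.

(←) Suppose 14 ∣ n and 5 ∣ n. Any common multiple of 14 and 5 is a multiple of their lcm; here gcd(14, 5) = 1, so lcm(14, 5) = 14·5 = 70, so 70 ∣ n.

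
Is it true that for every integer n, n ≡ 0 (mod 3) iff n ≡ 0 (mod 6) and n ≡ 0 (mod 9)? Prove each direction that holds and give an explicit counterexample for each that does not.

The forward direction fails; the converse holds.

[⇒] This fails: n = 3 gives 3 ≡ 0 (mod 3) but 3 ≡ 3 (mod 6), so the conjunction on the right does not hold.

[⇐] Conversely, if n ≡ 0 (mod 6) and n ≡ 0 (mod 9), then by the Chinese remainder theorem n ≡ 0 (mod 18). Since 0 ≡ 0 (mod 3) and 3 ∣ 18, we get n ≡ 0 (mod 3).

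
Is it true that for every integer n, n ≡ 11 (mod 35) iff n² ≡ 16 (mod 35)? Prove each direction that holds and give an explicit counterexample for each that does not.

Only the forward direction holds.

[⇐] This fails: take n = 4. Then 4² = 16 ≡ 16 (mod 35), yet 4 ≡ 4 (mod 35), not 11.

[⇒] Suppose n ≡ 11 (mod 35). Write n = 35j + 11. Then (35j + 11)² = 1225j² + 770j + 121 = 35(35j² + 22j + 3) + 16, so n² ≡ 16 (mod 35).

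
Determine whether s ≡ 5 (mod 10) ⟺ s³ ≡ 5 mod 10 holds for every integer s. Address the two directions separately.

Both directions hold.

[⇒] Suppose s ≡ 5 (mod 10). Write s = 10j + 5. Then (10j + 5)³ = 1000j³ + 1500j² + 750j + 125 = 10(100j³ + 150j² + 75j + 12) + 5, so s³ ≡ 5 (mod 10).

[⇐] For the converse, argue contrapositively. If s ≢ 5 (mod 10), then s is congruent to one of 0, 1, 2, 3, 4, 6, 7, 8, 9 modulo 10, and these give s³ ≡ 0, 1, 8, 7, 4, 6, 3, 2, 9 respectively — never 5.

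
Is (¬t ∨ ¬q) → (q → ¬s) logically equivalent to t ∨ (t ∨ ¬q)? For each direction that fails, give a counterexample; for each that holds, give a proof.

(⇒) This fails. Under t = F, s = F, q = T, the left side is true but the right side is false.

(⇐) Assume the antecedent. If t is true, (¬t ∨ ¬q) → (q → ¬s) reduces to true regardless of the other variables. If t is false, the antecedent forces (t = F, s = F, q = F) or (t = F, s = T, q = F), and (¬t ∨ ¬q) → (q → ¬s) holds there. Either way (¬t ∨ ¬q) → (q → ¬s) holds.

Only the reverse direction holds.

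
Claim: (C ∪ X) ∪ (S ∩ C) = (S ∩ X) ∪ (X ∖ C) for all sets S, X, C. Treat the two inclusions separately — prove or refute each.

(⊆) This inclusion fails. Take S = ∅, X = ∅, C = {1}; then 1 ∈ (C ∪ X) ∪ (S ∩ C) but 1 ∉ (S ∩ X) ∪ (X ∖ C).

(⊇) Let x ∈ (S ∩ X) ∪ (X ∖ C). Then either x ∈ X and x ∉ S, C; or x ∈ S ∩ X and x ∉ C; or x ∈ S ∩ X ∩ C. In each case x ∈ (C ∪ X) ∪ (S ∩ C), so (S ∩ X) ∪ (X ∖ C) ⊆ (C ∪ X) ∪ (S ∩ C).

Only the reverse inclusion holds.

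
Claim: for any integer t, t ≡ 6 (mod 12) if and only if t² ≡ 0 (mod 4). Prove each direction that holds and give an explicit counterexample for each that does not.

(⟸) This fails: take t = 0. Then 0² = 0 ≡ 0 (mod 4), yet 0 ≡ 0 (mod 12), not 6.

(⟹) Suppose t ≡ 6 (mod 12). Then t² ≡ 6² = 36 (mod 12), and since 4 ∣ 12, also t² ≡ 0 (mod 4).

The forward direction holds; the converse fails.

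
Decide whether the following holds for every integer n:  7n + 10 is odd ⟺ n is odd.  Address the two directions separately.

(⇒) Suppose 7n + 10 is odd. Since 7 is odd, 7n and n have the same parity, so 7n + 10 ≡ n + 10 (mod 2). As 10 is even, 7n + 10 is odd exactly when n is odd. Thus n is odd.

(⇐) Conversely, suppose n is odd; write n = 2j + 1. Then 7n + 10 = 7·(2j + 1) + 10 = 2·7j + 17, which is odd.

Both implications hold.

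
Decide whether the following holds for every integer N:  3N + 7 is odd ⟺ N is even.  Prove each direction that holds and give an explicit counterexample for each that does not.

Both directions hold; the statement is true.

[⇐] Suppose N is even; write N = 2j. Then 3N + 7 = 3·(2j) + 7 = 2·3j + 7, which is odd.

[⇒] Suppose 3N + 7 is odd. Since 3 is odd, 3N and N have the same parity, so 3N + 7 ≡ N + 7 (mod 2). As 7 is odd, 3N + 7 is odd exactly when N is even. Thus N is even.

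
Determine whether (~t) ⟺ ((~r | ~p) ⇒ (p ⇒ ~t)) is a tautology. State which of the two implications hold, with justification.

Not equivalent: only (⇒) holds.

[⇒] Assume the antecedent. If r is true, (~r | ~p) ⇒ (p ⇒ ~t) reduces to true regardless of the other variables. If r is false, the antecedent forces (r = F, t = F, p = F) or (r = F, t = F, p = T), and (~r | ~p) ⇒ (p ⇒ ~t) holds there. Either way (~r | ~p) ⇒ (p ⇒ ~t) holds.

[⇐] This fails. Under r = F, t = T, p = F, the left side is false but the right side is true.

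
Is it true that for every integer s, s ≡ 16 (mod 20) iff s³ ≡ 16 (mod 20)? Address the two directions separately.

(⇒) Suppose s ≡ 16 (mod 20). Write s = 20j + 16. Then (20j + 16)³ = 8000j³ + 19200j² + 15360j + 4096 = 20(400j³ + 960j² + 768j + 204) + 16, so s³ ≡ 16 (mod 20).

(⇐) This fails: take s = 6. Then 6³ = 216 ≡ 16 (mod 20), yet 6 ≡ 6 (mod 20), not 16.

Only the forward direction holds.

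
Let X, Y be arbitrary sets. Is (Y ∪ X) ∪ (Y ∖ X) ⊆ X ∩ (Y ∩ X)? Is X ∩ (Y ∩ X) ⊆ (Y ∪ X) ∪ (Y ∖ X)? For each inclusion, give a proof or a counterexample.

(⊆) fails; (⊇) holds.

Forward inclusion. This inclusion fails. Take X = {1}, Y = ∅; then 1 ∈ (Y ∪ X) ∪ (Y ∖ X) but 1 ∉ X ∩ (Y ∩ X).

Reverse inclusion. Let x ∈ X ∩ (Y ∩ X). Then x ∈ X ∩ Y, from which x ∈ (Y ∪ X) ∪ (Y ∖ X).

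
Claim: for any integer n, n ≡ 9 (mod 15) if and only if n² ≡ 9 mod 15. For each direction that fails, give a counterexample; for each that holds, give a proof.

Neither direction holds.

(⟹) This fails: take n = 9. Then 9 ≡ 9 (mod 15), but 9² = 81 ≡ 6 (mod 15), not 9.

(⟸) This fails: take n = 3. Then 3² = 9 ≡ 9 (mod 15), yet 3 ≡ 3 (mod 15), not 9.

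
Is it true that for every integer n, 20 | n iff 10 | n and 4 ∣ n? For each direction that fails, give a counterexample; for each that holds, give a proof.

(←) Suppose 10 ∣ n and 4 ∣ n. Any common multiple of 10 and 4 is a multiple of their lcm; here lcm(10, 4) = 10·4/gcd(10, 4) = 40/2 = 20, so 20 ∣ n.

(→) If 20 ∣ n, write n = 20q. Since 20 = 2·10, n = 10·(2q), so 10 ∣ n; and since 20 = 5·4, n = 4·(5q), so 4 ∣ n.

Both directions hold.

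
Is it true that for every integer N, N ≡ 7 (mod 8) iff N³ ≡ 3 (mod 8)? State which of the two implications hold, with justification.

(⇒) This fails: take N = 7. Then 7 ≡ 7 (mod 8), but 7³ = 343 ≡ 7 (mod 8), not 3.

(⇐) This fails: take N = 3. Then 3³ = 27 ≡ 3 (mod 8), yet 3 ≡ 3 (mod 8), not 7.

Neither implication holds.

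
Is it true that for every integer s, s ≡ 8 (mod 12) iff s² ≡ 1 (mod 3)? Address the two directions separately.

The forward direction holds; the converse fails.

(→) Suppose s ≡ 8 (mod 12). Then s² ≡ 8² = 64 (mod 12), and since 3 ∣ 12, also s² ≡ 1 (mod 3).

(←) This fails: take s = 1. Then 1² = 1 ≡ 1 (mod 3), yet 1 ≡ 1 (mod 12), not 8.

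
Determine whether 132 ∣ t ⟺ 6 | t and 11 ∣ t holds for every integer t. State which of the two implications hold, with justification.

Only the forward implication holds.

(→) If 132 ∣ t, write t = 132q. Since 132 = 22·6, t = 6·(22q), so 6 ∣ t; and since 132 = 12·11, t = 11·(12q), so 11 ∣ t.

(←) This fails: take t = 66. Both 6 ∣ 66 and 11 ∣ 66, yet 66 is not a multiple of 132 (since 66 = 0·132 + 66), so 132 ∤ 66.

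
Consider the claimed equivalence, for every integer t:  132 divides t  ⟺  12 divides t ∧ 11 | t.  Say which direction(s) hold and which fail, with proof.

Forward direction. If 132 ∣ t, write t = 132q. Since 132 = 11·12, t = 12·(11q), so 12 ∣ t; and since 132 = 12·11, t = 11·(12q), so 11 ∣ t.

Converse. Suppose 12 ∣ t and 11 ∣ t. Any common multiple of 12 and 11 is a multiple of their lcm; here gcd(12, 11) = 1, so lcm(12, 11) = 12·11 = 132, so 132 ∣ t.

Both directions hold; the statement is true.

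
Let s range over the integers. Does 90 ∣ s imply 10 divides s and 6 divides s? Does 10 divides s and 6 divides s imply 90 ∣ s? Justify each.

Not equivalent: only (⇒) holds.

(→) If 90 ∣ s, write s = 90q. Since 90 = 9·10, s = 10·(9q), so 10 ∣ s; and since 90 = 15·6, s = 6·(15q), so 6 ∣ s.

(←) This fails: take s = 30. Both 10 ∣ 30 and 6 ∣ 30, yet 30 is not a multiple of 90 (since 30 = 0·90 + 30), so 90 ∤ 30.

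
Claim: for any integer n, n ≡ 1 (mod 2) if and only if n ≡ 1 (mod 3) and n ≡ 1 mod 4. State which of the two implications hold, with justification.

Not equivalent: only (⇐) holds.

[⇒] This fails: n = 3 gives 3 ≡ 1 (mod 2) but 3 ≡ 0 (mod 3), so the conjunction on the right does not hold.

[⇐] Conversely, if n ≡ 1 (mod 3) and n ≡ 1 (mod 4), then by the Chinese remainder theorem n ≡ 1 (mod 12). Since 1 ≡ 1 (mod 2) and 2 ∣ 12, we get n ≡ 1 (mod 2).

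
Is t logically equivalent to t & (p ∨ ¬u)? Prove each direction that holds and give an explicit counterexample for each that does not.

(→) This fails. Under p = F, t = T, u = T, the left side is true but the right side is false.

(←) Assume the antecedent. If p is true, the antecedent forces (p = T, t = T, u = F) or (p = T, t = T, u = T), and t holds there. If p is false, the antecedent forces (p = F, t = T, u = F), and t holds there. Either way t holds.

Only the converse holds.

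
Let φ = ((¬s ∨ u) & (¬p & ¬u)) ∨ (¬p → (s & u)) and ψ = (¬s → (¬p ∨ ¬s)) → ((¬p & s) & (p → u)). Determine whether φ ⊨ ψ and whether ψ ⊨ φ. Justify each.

Neither implication holds.

Forward direction. This fails. Under s = F, u = F, p = F, the left side is true but the right side is false.

Converse. This fails. Under s = T, u = F, p = F, the left side is false but the right side is true.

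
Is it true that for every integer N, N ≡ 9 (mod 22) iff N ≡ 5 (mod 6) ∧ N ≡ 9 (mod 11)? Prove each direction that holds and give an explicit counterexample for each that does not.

(⟹) This fails: N = 9 gives 9 ≡ 9 (mod 22) but 9 ≡ 3 (mod 6), so the conjunction on the right does not hold.

(⟸) Conversely, if N ≡ 5 (mod 6) and N ≡ 9 (mod 11), then by the Chinese remainder theorem N ≡ 53 (mod 66). Since 53 ≡ 9 (mod 22) and 22 ∣ 66, we get N ≡ 9 (mod 22).

Only the converse holds.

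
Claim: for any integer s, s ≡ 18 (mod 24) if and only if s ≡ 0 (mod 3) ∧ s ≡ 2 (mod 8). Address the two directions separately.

(→) Suppose s ≡ 18 (mod 24); write s = 24j + 18. Since 3 ∣ 24, reducing mod 3 gives s ≡ 18 ≡ 0 (mod 3); since 8 ∣ 24, reducing mod 8 gives s ≡ 18 ≡ 2 (mod 8).

(←) Conversely, if s ≡ 0 (mod 3) and s ≡ 2 (mod 8), then by the Chinese remainder theorem s ≡ 18 (mod 24). This is exactly s ≡ 18 (mod 24).

Both directions hold; the statement is true.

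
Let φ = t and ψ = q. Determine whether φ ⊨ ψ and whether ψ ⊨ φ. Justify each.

Both directions fail.

[⇒] This fails. Under q = F, t = T, the left side is true but the right side is false.

[⇐] This fails. Under q = T, t = F, the left side is false but the right side is true.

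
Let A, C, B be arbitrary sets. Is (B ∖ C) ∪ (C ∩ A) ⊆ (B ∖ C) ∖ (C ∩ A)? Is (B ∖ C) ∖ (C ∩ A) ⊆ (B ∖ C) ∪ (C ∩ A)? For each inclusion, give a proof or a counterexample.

Forward inclusion. This inclusion fails. Take A = {1}, C = {1}, B = ∅; then 1 ∈ (B ∖ C) ∪ (C ∩ A) but 1 ∉ (B ∖ C) ∖ (C ∩ A).

Reverse inclusion. Let x ∈ (B ∖ C) ∖ (C ∩ A). Then either x ∈ B and x ∉ A, C; or x ∈ A ∩ B and x ∉ C. In each case x ∈ (B ∖ C) ∪ (C ∩ A), so (B ∖ C) ∖ (C ∩ A) ⊆ (B ∖ C) ∪ (C ∩ A).

The sets are not equal: only the reverse inclusion holds.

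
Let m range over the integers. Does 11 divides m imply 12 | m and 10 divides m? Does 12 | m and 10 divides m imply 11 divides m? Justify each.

(⇒) This fails: take m = 11. Certainly 11 ∣ 11, but 12 ∤ 11.

(⇐) This fails: take m = 60. Both 12 ∣ 60 and 10 ∣ 60, yet 60 is not a multiple of 11 (since 60 = 5·11 + 5), so 11 ∤ 60.

Neither direction holds.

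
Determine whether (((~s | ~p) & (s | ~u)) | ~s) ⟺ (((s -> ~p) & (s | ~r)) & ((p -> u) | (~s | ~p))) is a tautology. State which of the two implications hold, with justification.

Only the converse holds.

Forward direction. This fails. Under p = F, r = T, s = F, u = F, the left side is true but the right side is false.

Converse. Assume the antecedent. If p is true, the antecedent forces (p = T, r = F, s = F, u = F) or (p = T, r = F, s = F, u = T), and ((~s | ~p) & (s | ~u)) | ~s holds there. If p is false, ((~s | ~p) & (s | ~u)) | ~s reduces to true regardless of the other variables. Either way ((~s | ~p) & (s | ~u)) | ~s holds.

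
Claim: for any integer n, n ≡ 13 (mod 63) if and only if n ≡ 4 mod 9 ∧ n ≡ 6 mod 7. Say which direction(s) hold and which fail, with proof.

The biconditional holds.

Forward direction. Suppose n ≡ 13 (mod 63); write n = 63j + 13. Since 9 ∣ 63, reducing mod 9 gives n ≡ 13 ≡ 4 (mod 9); since 7 ∣ 63, reducing mod 7 gives n ≡ 13 ≡ 6 (mod 7).

Converse. If n ≡ 4 (mod 9) and n ≡ 6 (mod 7), then by the Chinese remainder theorem n ≡ 13 (mod 63). This is exactly n ≡ 13 (mod 63).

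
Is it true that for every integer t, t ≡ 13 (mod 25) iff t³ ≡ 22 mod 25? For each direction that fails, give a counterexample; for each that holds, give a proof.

Both directions hold.

Forward direction. Suppose t ≡ 13 (mod 25). Write t = 25j + 13. Then (25j + 13)³ = 15625j³ + 24375j² + 12675j + 2197 = 25(625j³ + 975j² + 507j + 87) + 22, so t³ ≡ 22 (mod 25).

Converse. Suppose t³ ≡ 22 (mod 25). The only residue r in {0, …, 24} with r³ ≡ 22 (mod 25) is r = 13, so t ≡ 13 (mod 25).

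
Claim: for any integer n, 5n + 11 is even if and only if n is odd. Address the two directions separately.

(→) Suppose 5n + 11 is even. Since 5 is odd, 5n and n have the same parity, so 5n + 11 ≡ n + 11 (mod 2). As 11 is odd, 5n + 11 is even exactly when n is odd. Thus n is odd.

(←) Conversely, suppose n is odd; write n = 2j + 1. Then 5n + 11 = 5·(2j + 1) + 11 = 2·5j + 16, which is even.

Both implications hold.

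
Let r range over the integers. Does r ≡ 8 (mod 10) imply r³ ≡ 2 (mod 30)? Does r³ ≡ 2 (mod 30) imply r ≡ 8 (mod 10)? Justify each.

(⟸) The residues r modulo 30 with r³ ≡ 2 (mod 30) are exactly {8}, and each is ≡ 8 (mod 10).

(⟹) This fails: take r = 18. Then 18 ≡ 8 (mod 10), but 18³ = 5832 ≡ 12 (mod 30), not 2.

The forward direction fails; the converse holds.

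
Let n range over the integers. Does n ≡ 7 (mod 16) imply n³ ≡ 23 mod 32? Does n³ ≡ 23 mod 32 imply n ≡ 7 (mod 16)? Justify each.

(⇒) This fails: take n = 23. Then 23 ≡ 7 (mod 16), but 23³ = 12167 ≡ 7 (mod 32), not 23.

(⇐) Conversely, the residues r modulo 32 with r³ ≡ 23 (mod 32) are exactly {7}, and each is ≡ 7 (mod 16).

Not equivalent: only (⇐) holds.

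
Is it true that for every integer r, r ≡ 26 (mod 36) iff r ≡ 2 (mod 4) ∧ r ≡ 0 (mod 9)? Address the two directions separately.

(⟹) This fails: r = 26 gives 26 ≡ 26 (mod 36) but 26 ≡ 8 (mod 9), so the conjunction on the right does not hold.

(⟸) This fails: r = 18 satisfies both congruences on the right (18 ≡ 2 mod 4 and 18 ≡ 0 mod 9) yet 18 ≡ 18 (mod 36), not 26.

Neither direction holds.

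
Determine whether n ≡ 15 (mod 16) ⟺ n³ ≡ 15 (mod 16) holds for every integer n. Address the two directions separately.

(⟹) Suppose n ≡ 15 (mod 16). Write n = 16j + 15. Then (16j + 15)³ = 4096j³ + 11520j² + 10800j + 3375 = 16(256j³ + 720j² + 675j + 210) + 15, so n³ ≡ 15 (mod 16).

(⟸) Conversely, suppose n³ ≡ 15 (mod 16). The only residue r in {0, …, 15} with r³ ≡ 15 (mod 16) is r = 15, so n ≡ 15 (mod 16).

Both implications hold.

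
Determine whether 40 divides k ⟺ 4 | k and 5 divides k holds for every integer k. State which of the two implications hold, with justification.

Not equivalent: only (⇒) holds.

(⟹) If 40 ∣ k, write k = 40q. Since 40 = 10·4, k = 4·(10q), so 4 ∣ k; and since 40 = 8·5, k = 5·(8q), so 5 ∣ k.

(⟸) This fails: take k = 20. Both 4 ∣ 20 and 5 ∣ 20, yet 20 is not a multiple of 40 (since 20 = 0·40 + 20), so 40 ∤ 20.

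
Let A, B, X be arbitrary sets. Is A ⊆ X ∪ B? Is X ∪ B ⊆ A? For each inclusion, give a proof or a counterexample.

Both inclusions fail.

(⟹) This inclusion fails. Take A = {1}, B = ∅, X = ∅; then 1 ∈ A but 1 ∉ X ∪ B.

(⟸) This inclusion fails. Take A = ∅, B = {1}, X = ∅; then 1 ∈ X ∪ B but 1 ∉ A.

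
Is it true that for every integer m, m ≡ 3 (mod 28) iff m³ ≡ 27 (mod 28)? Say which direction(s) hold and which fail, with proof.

Not equivalent: only (⇒) holds.

[⇐] This fails: take m = 19. Then 19³ = 6859 ≡ 27 (mod 28), yet 19 ≡ 19 (mod 28), not 3.

[⇒] Suppose m ≡ 3 (mod 28). Write m = 28j + 3. Then (28j + 3)³ = 21952j³ + 7056j² + 756j + 27 = 28(784j³ + 252j² + 27j) + 27, so m³ ≡ 27 (mod 28).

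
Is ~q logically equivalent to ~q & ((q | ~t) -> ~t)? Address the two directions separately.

[⇒] Assume the antecedent. If q is true, the antecedent cannot hold. If q is false, ~q & ((q | ~t) -> ~t) reduces to true regardless of the other variables. Either way ~q & ((q | ~t) -> ~t) holds.

[⇐] Assume the antecedent. If q is true, the antecedent cannot hold. If q is false, ~q reduces to true regardless of the other variables. Either way ~q holds.

Both directions hold.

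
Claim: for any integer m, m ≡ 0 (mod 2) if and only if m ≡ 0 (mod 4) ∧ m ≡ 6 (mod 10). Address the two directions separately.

Only the reverse direction holds.

Forward direction. This fails: m = 0 gives 0 ≡ 0 (mod 2) but 0 ≡ 0 (mod 10), so the conjunction on the right does not hold.

Converse. If m ≡ 0 (mod 4) and m ≡ 6 (mod 10), then by the Chinese remainder theorem m ≡ 16 (mod 20). Since 16 ≡ 0 (mod 2) and 2 ∣ 20, we get m ≡ 0 (mod 2).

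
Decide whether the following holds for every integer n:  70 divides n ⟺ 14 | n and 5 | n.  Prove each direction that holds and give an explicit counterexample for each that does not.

(⟹) If 70 ∣ n, write n = 70q. Since 70 = 5·14, n = 14·(5q), so 14 ∣ n; and since 70 = 14·5, n = 5·(14q), so 5 ∣ n.

(⟸) Suppose 14 ∣ n and 5 ∣ n. Any common multiple of 14 and 5 is a multiple of their lcm; here gcd(14, 5) = 1, so lcm(14, 5) = 14·5 = 70, so 70 ∣ n.

Both implications hold.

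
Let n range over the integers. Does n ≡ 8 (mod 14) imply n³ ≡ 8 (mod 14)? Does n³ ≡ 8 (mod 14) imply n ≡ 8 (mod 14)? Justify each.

(⇒) Suppose n ≡ 8 (mod 14). Write n = 14j + 8. Then (14j + 8)³ = 2744j³ + 4704j² + 2688j + 512 = 14(196j³ + 336j² + 192j + 36) + 8, so n³ ≡ 8 (mod 14).

(⇐) This fails: take n = 2. Then 2³ = 8 ≡ 8 (mod 14), yet 2 ≡ 2 (mod 14), not 8.

Only the forward direction holds.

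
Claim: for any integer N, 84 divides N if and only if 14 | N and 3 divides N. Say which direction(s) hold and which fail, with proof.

(⟹) If 84 ∣ N, write N = 84q. Since 84 = 6·14, N = 14·(6q), so 14 ∣ N; and since 84 = 28·3, N = 3·(28q), so 3 ∣ N.

(⟸) This fails: take N = 42. Both 14 ∣ 42 and 3 ∣ 42, yet 42 is not a multiple of 84 (since 42 = 0·84 + 42), so 84 ∤ 42.

Only the forward implication holds.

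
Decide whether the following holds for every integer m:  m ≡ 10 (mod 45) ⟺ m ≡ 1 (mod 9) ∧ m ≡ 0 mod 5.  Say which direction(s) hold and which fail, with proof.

(⟸) If m ≡ 1 (mod 9) and m ≡ 0 (mod 5), then by the Chinese remainder theorem m ≡ 10 (mod 45). This is exactly m ≡ 10 (mod 45).

(⟹) Suppose m ≡ 10 (mod 45); write m = 45j + 10. Since 9 ∣ 45, reducing mod 9 gives m ≡ 10 ≡ 1 (mod 9); since 5 ∣ 45, reducing mod 5 gives m ≡ 10 ≡ 0 (mod 5).

Both directions hold; the statement is true.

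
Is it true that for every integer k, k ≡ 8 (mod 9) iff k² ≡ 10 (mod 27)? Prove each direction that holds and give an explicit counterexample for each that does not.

(→) This fails: take k = 17. Then 17 ≡ 8 (mod 9), but 17² = 289 ≡ 19 (mod 27), not 10.

(←) This fails: take k = 19. Then 19² = 361 ≡ 10 (mod 27), yet 19 ≡ 1 (mod 9), not 8.

(⇒) fails and (⇐) fails.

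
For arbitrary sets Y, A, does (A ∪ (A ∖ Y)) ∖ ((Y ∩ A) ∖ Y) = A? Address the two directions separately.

(⊆) Let x ∈ (A ∪ (A ∖ Y)) ∖ ((Y ∩ A) ∖ Y). Then either x ∈ A and x ∉ Y; or x ∈ Y ∩ A. In each case x ∈ A, so (A ∪ (A ∖ Y)) ∖ ((Y ∩ A) ∖ Y) ⊆ A.

(⊇) Let x ∈ A. Then either x ∈ A and x ∉ Y; or x ∈ Y ∩ A. In each case x ∈ (A ∪ (A ∖ Y)) ∖ ((Y ∩ A) ∖ Y), so A ⊆ (A ∪ (A ∖ Y)) ∖ ((Y ∩ A) ∖ Y).

Both inclusions hold; the sets are equal.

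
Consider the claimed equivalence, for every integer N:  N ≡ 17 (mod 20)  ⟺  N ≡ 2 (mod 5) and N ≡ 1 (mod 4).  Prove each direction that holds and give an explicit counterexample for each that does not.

Equivalent; both directions hold.

(⇐) If N ≡ 2 (mod 5) and N ≡ 1 (mod 4), then by the Chinese remainder theorem N ≡ 17 (mod 20). This is exactly N ≡ 17 (mod 20).

(⇒) Suppose N ≡ 17 (mod 20); write N = 20j + 17. Since 5 ∣ 20, reducing mod 5 gives N ≡ 17 ≡ 2 (mod 5); since 4 ∣ 20, reducing mod 4 gives N ≡ 17 ≡ 1 (mod 4).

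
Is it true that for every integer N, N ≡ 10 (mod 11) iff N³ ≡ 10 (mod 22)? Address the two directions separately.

Not equivalent: only (⇐) holds.

Converse. The residues r modulo 22 with r³ ≡ 10 (mod 22) are exactly {10}, and each is ≡ 10 (mod 11).

Forward direction. This fails: take N = 21. Then 21 ≡ 10 (mod 11), but 21³ = 9261 ≡ 21 (mod 22), not 10.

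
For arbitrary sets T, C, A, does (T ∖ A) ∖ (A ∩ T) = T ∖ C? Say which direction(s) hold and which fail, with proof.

(⟹) This inclusion fails. Take T = {1}, C = {1}, A = ∅; then 1 ∈ (T ∖ A) ∖ (A ∩ T) but 1 ∉ T ∖ C.

(⟸) This inclusion fails. Take T = {1}, C = ∅, A = {1}; then 1 ∈ T ∖ C but 1 ∉ (T ∖ A) ∖ (A ∩ T).

Neither inclusion holds.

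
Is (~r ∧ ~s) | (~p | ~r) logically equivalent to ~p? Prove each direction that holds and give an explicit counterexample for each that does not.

Not equivalent: only (⇐) holds.

Converse. Assume the antecedent. If p is true, the antecedent cannot hold. If p is false, (~r ∧ ~s) | (~p | ~r) reduces to true regardless of the other variables. Either way (~r ∧ ~s) | (~p | ~r) holds.

Forward direction. This fails. Under p = T, r = F, s = F, the left side is true but the right side is false.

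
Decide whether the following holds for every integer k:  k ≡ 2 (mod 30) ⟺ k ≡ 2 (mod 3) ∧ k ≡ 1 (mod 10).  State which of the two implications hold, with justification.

(⇒) fails and (⇐) fails.

Forward direction. This fails: k = 2 gives 2 ≡ 2 (mod 30) but 2 ≡ 2 (mod 10), so the conjunction on the right does not hold.

Converse. This fails: k = 11 satisfies both congruences on the right (11 ≡ 2 mod 3 and 11 ≡ 1 mod 10) yet 11 ≡ 11 (mod 30), not 2.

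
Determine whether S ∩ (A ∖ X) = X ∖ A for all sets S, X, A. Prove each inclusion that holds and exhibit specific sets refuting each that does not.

(⊆) fails and (⊇) fails.

(⊆) This inclusion fails. Take S = {1}, X = ∅, A = {1}; then 1 ∈ S ∩ (A ∖ X) but 1 ∉ X ∖ A.

(⊇) This inclusion fails. Take S = ∅, X = {1}, A = ∅; then 1 ∈ X ∖ A but 1 ∉ S ∩ (A ∖ X).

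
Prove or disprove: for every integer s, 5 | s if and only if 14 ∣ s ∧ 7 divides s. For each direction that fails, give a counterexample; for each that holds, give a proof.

Both directions fail.

[⇒] This fails: take s = 5. Certainly 5 ∣ 5, but 14 ∤ 5.

[⇐] This fails: take s = 14. Both 14 ∣ 14 and 7 ∣ 14, yet 14 is not a multiple of 5 (since 14 = 2·5 + 4), so 5 ∤ 14.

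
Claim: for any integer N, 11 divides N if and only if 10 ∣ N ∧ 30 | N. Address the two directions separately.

(⇒) This fails: take N = 11. Certainly 11 ∣ 11, but 10 ∤ 11.

(⇐) This fails: take N = 30. Both 10 ∣ 30 and 30 ∣ 30, yet 30 is not a multiple of 11 (since 30 = 2·11 + 8), so 11 ∤ 30.

Neither implication holds.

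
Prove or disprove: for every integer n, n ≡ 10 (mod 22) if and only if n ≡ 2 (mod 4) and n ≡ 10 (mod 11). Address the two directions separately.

Forward direction. This fails: n = 32 gives 32 ≡ 10 (mod 22) but 32 ≡ 0 (mod 4), so the conjunction on the right does not hold.

Converse. If n ≡ 2 (mod 4) and n ≡ 10 (mod 11), then by the Chinese remainder theorem n ≡ 10 (mod 44). Since 10 ≡ 10 (mod 22) and 22 ∣ 44, we get n ≡ 10 (mod 22).

The forward direction fails; the converse holds.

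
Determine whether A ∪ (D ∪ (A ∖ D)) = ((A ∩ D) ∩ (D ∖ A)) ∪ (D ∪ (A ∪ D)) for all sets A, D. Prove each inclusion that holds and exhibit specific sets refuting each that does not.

(⊆) Let x ∈ A ∪ (D ∪ (A ∖ D)). Then either x ∈ A and x ∉ D; or x ∈ D and x ∉ A; or x ∈ A ∩ D. In each case x ∈ ((A ∩ D) ∩ (D ∖ A)) ∪ (D ∪ (A ∪ D)), so A ∪ (D ∪ (A ∖ D)) ⊆ ((A ∩ D) ∩ (D ∖ A)) ∪ (D ∪ (A ∪ D)).

(⊇) Let x ∈ ((A ∩ D) ∩ (D ∖ A)) ∪ (D ∪ (A ∪ D)). Then either x ∈ A and x ∉ D; or x ∈ D and x ∉ A; or x ∈ A ∩ D. In each case x ∈ A ∪ (D ∪ (A ∖ D)), so ((A ∩ D) ∩ (D ∖ A)) ∪ (D ∪ (A ∪ D)) ⊆ A ∪ (D ∪ (A ∖ D)).

Both inclusions hold.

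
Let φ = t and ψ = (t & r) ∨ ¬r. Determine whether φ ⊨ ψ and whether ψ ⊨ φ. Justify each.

(⟹) Assume the antecedent. If t is true, (t & r) ∨ ¬r reduces to true regardless of the other variables. If t is false, the antecedent cannot hold. Either way (t & r) ∨ ¬r holds.

(⟸) This fails. Under t = F, r = F, the left side is false but the right side is true.

Not equivalent: only (⇒) holds.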